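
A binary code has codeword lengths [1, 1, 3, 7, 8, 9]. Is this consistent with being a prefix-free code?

Kraft inequality: Σ 2^(-l_i) ≤ 1 for prefix-free code
Calculating: 2^(-1) + 2^(-1) + 2^(-3) + 2^(-7) + 2^(-8) + 2^(-9)
= 0.5 + 0.5 + 0.125 + 0.0078125 + 0.00390625 + 0.001953125
= 1.1387
Since 1.1387 > 1, prefix-free code does not exist


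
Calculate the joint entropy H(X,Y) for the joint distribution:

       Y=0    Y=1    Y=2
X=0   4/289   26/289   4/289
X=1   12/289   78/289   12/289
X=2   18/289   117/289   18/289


H(X,Y) = -Σ p(x,y) log₂ p(x,y)
  p(0,0)=4/289: -0.0138 × log₂(0.0138) = 0.0855
  p(0,1)=26/289: -0.0900 × log₂(0.0900) = 0.3126
  p(0,2)=4/289: -0.0138 × log₂(0.0138) = 0.0855
  p(1,0)=12/289: -0.0415 × log₂(0.0415) = 0.1906
  p(1,1)=78/289: -0.2699 × log₂(0.2699) = 0.5100
  p(1,2)=12/289: -0.0415 × log₂(0.0415) = 0.1906
  p(2,0)=18/289: -0.0623 × log₂(0.0623) = 0.2494
  p(2,1)=117/289: -0.4048 × log₂(0.4048) = 0.5281
  p(2,2)=18/289: -0.0623 × log₂(0.0623) = 0.2494
H(X,Y) = 2.4017 bits


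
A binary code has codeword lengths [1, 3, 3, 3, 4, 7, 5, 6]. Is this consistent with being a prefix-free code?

Kraft inequality: Σ 2^(-l_i) ≤ 1 for prefix-free code
Calculating: 2^(-1) + 2^(-3) + 2^(-3) + 2^(-3) + 2^(-4) + 2^(-7) + 2^(-5) + 2^(-6)
= 0.5 + 0.125 + 0.125 + 0.125 + 0.0625 + 0.0078125 + 0.03125 + 0.015625
= 0.9922
Since 0.9922 ≤ 1, prefix-free code exists


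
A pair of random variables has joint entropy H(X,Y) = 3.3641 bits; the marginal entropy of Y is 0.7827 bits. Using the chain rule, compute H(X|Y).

Chain rule: H(X,Y) = H(X|Y) + H(Y)
H(X|Y) = H(X,Y) - H(Y) = 3.3641 - 0.7827 = 2.5814 bits


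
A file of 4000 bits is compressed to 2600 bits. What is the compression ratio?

Compression ratio = Original / Compressed
= 4000 / 2600 = 1.54:1


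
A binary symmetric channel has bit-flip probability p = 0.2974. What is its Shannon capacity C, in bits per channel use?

For BSC with error probability p:
C = 1 - H(p) where H(p) is binary entropy
H(0.2974) = -0.2974 × log₂(0.2974) - 0.7026 × log₂(0.7026)
H(p) = 0.8781
C = 1 - 0.8781 = 0.1219 bits/use


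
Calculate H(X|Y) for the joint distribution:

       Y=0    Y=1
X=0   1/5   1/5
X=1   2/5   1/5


H(X|Y) = Σ_y p(y) H(X|Y=y)
  p(Y=0) = 3/5, H(X|Y=0) = 0.9183
  p(Y=1) = 2/5, H(X|Y=1) = 1.0000
H(X|Y) = 0.6000×0.9183 + 0.4000×1.0000 = 0.9510 bits


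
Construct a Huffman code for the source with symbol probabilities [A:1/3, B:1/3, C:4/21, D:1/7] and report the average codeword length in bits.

Huffman tree construction:
Combine smallest probabilities repeatedly
Resulting codes:
  A: 10 (length 2)
  B: 11 (length 2)
  C: 01 (length 2)
  D: 00 (length 2)
Average length = Σ p(s) × length(s) = 2.0000 bits


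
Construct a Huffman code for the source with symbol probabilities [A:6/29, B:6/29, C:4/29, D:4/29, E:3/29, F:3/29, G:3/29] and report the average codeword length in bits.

Huffman tree construction:
Combine smallest probabilities repeatedly
Resulting codes:
  A: 111 (length 3)
  B: 00 (length 2)
  C: 101 (length 3)
  D: 110 (length 3)
  E: 010 (length 3)
  F: 011 (length 3)
  G: 100 (length 3)
Average length = Σ p(s) × length(s) = 2.7931 bits


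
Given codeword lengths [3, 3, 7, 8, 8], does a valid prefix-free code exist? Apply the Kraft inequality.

Kraft inequality: Σ 2^(-l_i) ≤ 1 for prefix-free code
Calculating: 2^(-3) + 2^(-3) + 2^(-7) + 2^(-8) + 2^(-8)
= 0.125 + 0.125 + 0.0078125 + 0.00390625 + 0.00390625
= 0.2656
Since 0.2656 ≤ 1, prefix-free code exists


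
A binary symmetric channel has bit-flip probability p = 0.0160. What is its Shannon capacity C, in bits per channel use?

For BSC with error probability p:
C = 1 - H(p) where H(p) is binary entropy
H(0.0160) = -0.0160 × log₂(0.0160) - 0.9840 × log₂(0.9840)
H(p) = 0.1184
C = 1 - 0.1184 = 0.8816 bits/use


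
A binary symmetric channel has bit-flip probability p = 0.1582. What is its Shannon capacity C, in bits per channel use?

For BSC with error probability p:
C = 1 - H(p) where H(p) is binary entropy
H(0.1582) = -0.1582 × log₂(0.1582) - 0.8418 × log₂(0.8418)
H(p) = 0.6300
C = 1 - 0.6300 = 0.3700 bits/use


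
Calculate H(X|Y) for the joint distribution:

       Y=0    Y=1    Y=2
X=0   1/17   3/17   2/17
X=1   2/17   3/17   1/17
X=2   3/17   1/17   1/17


H(X|Y) = Σ_y p(y) H(X|Y=y)
  p(Y=0) = 6/17, H(X|Y=0) = 1.4591
  p(Y=1) = 7/17, H(X|Y=1) = 1.4488
  p(Y=2) = 4/17, H(X|Y=2) = 1.5000
H(X|Y) = 0.3529×1.4591 + 0.4118×1.4488 + 0.2353×1.5000 = 1.4645 bits


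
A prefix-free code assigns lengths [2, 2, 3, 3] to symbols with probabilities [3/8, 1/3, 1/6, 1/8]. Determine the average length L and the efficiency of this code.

Average length L = Σ p_i × l_i = 2.2917 bits
Entropy H = 1.8648 bits
Efficiency η = H/L × 100% = 81.37%


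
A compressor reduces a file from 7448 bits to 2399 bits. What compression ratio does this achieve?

Compression ratio = Original / Compressed
= 7448 / 2399 = 3.10:1


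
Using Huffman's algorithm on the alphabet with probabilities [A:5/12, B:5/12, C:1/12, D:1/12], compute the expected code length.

Huffman tree construction:
Combine smallest probabilities repeatedly
Resulting codes:
  A: 11 (length 2)
  B: 0 (length 1)
  C: 100 (length 3)
  D: 101 (length 3)
Average length = Σ p(s) × length(s) = 1.7500 bits


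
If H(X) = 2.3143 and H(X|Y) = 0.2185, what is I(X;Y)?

I(X;Y) = H(X) - H(X|Y)
I(X;Y) = 2.3143 - 0.2185 = 2.0958 bits


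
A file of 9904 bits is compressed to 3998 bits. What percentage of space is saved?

Space savings = (1 - Compressed/Original) × 100%
= (1 - 3998/9904) × 100%
= 59.63%


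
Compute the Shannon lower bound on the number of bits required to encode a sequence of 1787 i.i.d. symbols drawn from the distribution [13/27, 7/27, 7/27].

Entropy H = 1.5175 bits/symbol
Minimum bits = H × n = 1.5175 × 1787
= 2711.82 bits


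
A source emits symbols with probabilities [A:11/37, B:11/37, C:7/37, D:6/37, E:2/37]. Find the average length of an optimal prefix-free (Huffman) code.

Huffman tree construction:
Combine smallest probabilities repeatedly
Resulting codes:
  A: 10 (length 2)
  B: 11 (length 2)
  C: 00 (length 2)
  D: 011 (length 3)
  E: 010 (length 3)
Average length = Σ p(s) × length(s) = 2.2162 bits


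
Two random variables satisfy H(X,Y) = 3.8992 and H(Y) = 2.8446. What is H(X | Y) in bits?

Chain rule: H(X,Y) = H(X|Y) + H(Y)
H(X|Y) = H(X,Y) - H(Y) = 3.8992 - 2.8446 = 1.0546 bits


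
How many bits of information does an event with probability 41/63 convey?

Information content I(x) = -log₂(p(x))
I = -log₂(41/63) = -log₂(0.6508)
I = 0.6197 bits


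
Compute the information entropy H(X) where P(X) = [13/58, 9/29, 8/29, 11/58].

H(X) = -Σ p(x) log₂ p(x)
  -13/58 × log₂(13/58) = 0.4836
  -9/29 × log₂(9/29) = 0.5239
  -8/29 × log₂(8/29) = 0.5125
  -11/58 × log₂(11/58) = 0.4549
H(X) = 1.9749 bits


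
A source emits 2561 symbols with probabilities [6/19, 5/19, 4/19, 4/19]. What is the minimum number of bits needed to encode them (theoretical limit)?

Entropy H = 1.9785 bits/symbol
Minimum bits = H × n = 1.9785 × 2561
= 5066.90 bits


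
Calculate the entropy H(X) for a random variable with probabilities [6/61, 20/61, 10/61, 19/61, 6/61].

H(X) = -Σ p(x) log₂ p(x)
  -6/61 × log₂(6/61) = 0.3291
  -20/61 × log₂(20/61) = 0.5275
  -10/61 × log₂(10/61) = 0.4277
  -19/61 × log₂(19/61) = 0.5242
  -6/61 × log₂(6/61) = 0.3291
H(X) = 2.1375 bits


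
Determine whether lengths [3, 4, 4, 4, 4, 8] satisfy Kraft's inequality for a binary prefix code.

Kraft inequality: Σ 2^(-l_i) ≤ 1 for prefix-free code
Calculating: 2^(-3) + 2^(-4) + 2^(-4) + 2^(-4) + 2^(-4) + 2^(-8)
= 0.125 + 0.0625 + 0.0625 + 0.0625 + 0.0625 + 0.00390625
= 0.3789
Since 0.3789 ≤ 1, prefix-free code exists


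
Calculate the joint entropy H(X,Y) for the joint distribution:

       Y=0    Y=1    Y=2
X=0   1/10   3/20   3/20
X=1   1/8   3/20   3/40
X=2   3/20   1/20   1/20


H(X,Y) = -Σ p(x,y) log₂ p(x,y)
  p(0,0)=1/10: -0.1000 × log₂(0.1000) = 0.3322
  p(0,1)=3/20: -0.1500 × log₂(0.1500) = 0.4105
  p(0,2)=3/20: -0.1500 × log₂(0.1500) = 0.4105
  p(1,0)=1/8: -0.1250 × log₂(0.1250) = 0.3750
  p(1,1)=3/20: -0.1500 × log₂(0.1500) = 0.4105
  p(1,2)=3/40: -0.0750 × log₂(0.0750) = 0.2803
  p(2,0)=3/20: -0.1500 × log₂(0.1500) = 0.4105
  p(2,1)=1/20: -0.0500 × log₂(0.0500) = 0.2161
  p(2,2)=1/20: -0.0500 × log₂(0.0500) = 0.2161
H(X,Y) = 3.0618 bits


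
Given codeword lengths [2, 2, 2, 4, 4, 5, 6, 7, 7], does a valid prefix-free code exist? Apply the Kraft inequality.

Kraft inequality: Σ 2^(-l_i) ≤ 1 for prefix-free code
Calculating: 2^(-2) + 2^(-2) + 2^(-2) + 2^(-4) + 2^(-4) + 2^(-5) + 2^(-6) + 2^(-7) + 2^(-7)
= 0.25 + 0.25 + 0.25 + 0.0625 + 0.0625 + 0.03125 + 0.015625 + 0.0078125 + 0.0078125
= 0.9375
Since 0.9375 ≤ 1, prefix-free code exists


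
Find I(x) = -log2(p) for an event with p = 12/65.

Information content I(x) = -log₂(p(x))
I = -log₂(12/65) = -log₂(0.1846)
I = 2.4374 bits


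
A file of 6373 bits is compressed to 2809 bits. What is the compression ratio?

Compression ratio = Original / Compressed
= 6373 / 2809 = 2.27:1


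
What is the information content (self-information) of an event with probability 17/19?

Information content I(x) = -log₂(p(x))
I = -log₂(17/19) = -log₂(0.8947)
I = 0.1605 bits


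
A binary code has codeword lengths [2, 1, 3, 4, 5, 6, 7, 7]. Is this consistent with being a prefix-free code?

Kraft inequality: Σ 2^(-l_i) ≤ 1 for prefix-free code
Calculating: 2^(-2) + 2^(-1) + 2^(-3) + 2^(-4) + 2^(-5) + 2^(-6) + 2^(-7) + 2^(-7)
= 0.25 + 0.5 + 0.125 + 0.0625 + 0.03125 + 0.015625 + 0.0078125 + 0.0078125
= 1.0000
Since 1.0000 ≤ 1, prefix-free code exists


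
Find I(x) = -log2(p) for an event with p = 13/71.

Information content I(x) = -log₂(p(x))
I = -log₂(13/71) = -log₂(0.1831)
I = 2.4493 bits


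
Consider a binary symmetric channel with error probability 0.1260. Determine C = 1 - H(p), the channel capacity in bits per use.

For BSC with error probability p:
C = 1 - H(p) where H(p) is binary entropy
H(0.1260) = -0.1260 × log₂(0.1260) - 0.8740 × log₂(0.8740)
H(p) = 0.5464
C = 1 - 0.5464 = 0.4536 bits/use


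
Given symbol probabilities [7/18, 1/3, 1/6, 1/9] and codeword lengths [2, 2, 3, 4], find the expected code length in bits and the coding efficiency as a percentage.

Average length L = Σ p_i × l_i = 2.3889 bits
Entropy H = 1.8413 bits
Efficiency η = H/L × 100% = 77.08%


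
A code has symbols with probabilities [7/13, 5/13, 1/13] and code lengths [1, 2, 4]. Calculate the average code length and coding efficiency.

Average length L = Σ p_i × l_i = 1.6154 bits
Entropy H = 1.2957 bits
Efficiency η = H/L × 100% = 80.21%


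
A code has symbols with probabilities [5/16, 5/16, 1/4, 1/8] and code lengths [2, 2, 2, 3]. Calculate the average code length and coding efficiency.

Average length L = Σ p_i × l_i = 2.1250 bits
Entropy H = 1.9238 bits
Efficiency η = H/L × 100% = 90.53%


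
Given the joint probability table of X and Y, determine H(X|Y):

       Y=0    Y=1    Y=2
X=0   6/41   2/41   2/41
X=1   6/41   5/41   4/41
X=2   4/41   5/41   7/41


H(X|Y) = Σ_y p(y) H(X|Y=y)
  p(Y=0) = 16/41, H(X|Y=0) = 1.5613
  p(Y=1) = 12/41, H(X|Y=1) = 1.4834
  p(Y=2) = 13/41, H(X|Y=2) = 1.4196
H(X|Y) = 0.3902×1.5613 + 0.2927×1.4834 + 0.3171×1.4196 = 1.4935 bits


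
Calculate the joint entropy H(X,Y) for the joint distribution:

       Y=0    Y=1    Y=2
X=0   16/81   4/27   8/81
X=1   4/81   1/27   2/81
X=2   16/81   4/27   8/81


H(X,Y) = -Σ p(x,y) log₂ p(x,y)
  p(0,0)=16/81: -0.1975 × log₂(0.1975) = 0.4622
  p(0,1)=4/27: -0.1481 × log₂(0.1481) = 0.4081
  p(0,2)=8/81: -0.0988 × log₂(0.0988) = 0.3299
  p(1,0)=4/81: -0.0494 × log₂(0.0494) = 0.2143
  p(1,1)=1/27: -0.0370 × log₂(0.0370) = 0.1761
  p(1,2)=2/81: -0.0247 × log₂(0.0247) = 0.1318
  p(2,0)=16/81: -0.1975 × log₂(0.1975) = 0.4622
  p(2,1)=4/27: -0.1481 × log₂(0.1481) = 0.4081
  p(2,2)=8/81: -0.0988 × log₂(0.0988) = 0.3299
H(X,Y) = 2.9226 bits


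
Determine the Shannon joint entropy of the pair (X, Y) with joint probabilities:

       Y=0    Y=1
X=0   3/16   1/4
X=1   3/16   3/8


H(X,Y) = -Σ p(x,y) log₂ p(x,y)
  p(0,0)=3/16: -0.1875 × log₂(0.1875) = 0.4528
  p(0,1)=1/4: -0.2500 × log₂(0.2500) = 0.5000
  p(1,0)=3/16: -0.1875 × log₂(0.1875) = 0.4528
  p(1,1)=3/8: -0.3750 × log₂(0.3750) = 0.5306
H(X,Y) = 1.9363 bits


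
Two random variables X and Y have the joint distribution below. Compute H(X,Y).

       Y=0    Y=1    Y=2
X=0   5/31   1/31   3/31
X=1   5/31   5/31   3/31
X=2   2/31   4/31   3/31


H(X,Y) = -Σ p(x,y) log₂ p(x,y)
  p(0,0)=5/31: -0.1613 × log₂(0.1613) = 0.4246
  p(0,1)=1/31: -0.0323 × log₂(0.0323) = 0.1598
  p(0,2)=3/31: -0.0968 × log₂(0.0968) = 0.3261
  p(1,0)=5/31: -0.1613 × log₂(0.1613) = 0.4246
  p(1,1)=5/31: -0.1613 × log₂(0.1613) = 0.4246
  p(1,2)=3/31: -0.0968 × log₂(0.0968) = 0.3261
  p(2,0)=2/31: -0.0645 × log₂(0.0645) = 0.2551
  p(2,1)=4/31: -0.1290 × log₂(0.1290) = 0.3812
  p(2,2)=3/31: -0.0968 × log₂(0.0968) = 0.3261
H(X,Y) = 3.0480 bits


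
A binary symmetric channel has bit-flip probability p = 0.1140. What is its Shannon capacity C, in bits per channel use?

For BSC with error probability p:
C = 1 - H(p) where H(p) is binary entropy
H(0.1140) = -0.1140 × log₂(0.1140) - 0.8860 × log₂(0.8860)
H(p) = 0.5119
C = 1 - 0.5119 = 0.4881 bits/use


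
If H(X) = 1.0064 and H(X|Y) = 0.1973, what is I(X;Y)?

I(X;Y) = H(X) - H(X|Y)
I(X;Y) = 1.0064 - 0.1973 = 0.8091 bits


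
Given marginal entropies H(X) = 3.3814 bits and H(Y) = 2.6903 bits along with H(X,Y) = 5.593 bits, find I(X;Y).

I(X;Y) = H(X) + H(Y) - H(X,Y)
I(X;Y) = 3.3814 + 2.6903 - 5.593 = 0.4787 bits


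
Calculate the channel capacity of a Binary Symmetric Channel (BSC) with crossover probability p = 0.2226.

For BSC with error probability p:
C = 1 - H(p) where H(p) is binary entropy
H(0.2226) = -0.2226 × log₂(0.2226) - 0.7774 × log₂(0.7774)
H(p) = 0.7649
C = 1 - 0.7649 = 0.2351 bits/use


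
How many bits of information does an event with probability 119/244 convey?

Information content I(x) = -log₂(p(x))
I = -log₂(119/244) = -log₂(0.4877)
I = 1.0359 bits


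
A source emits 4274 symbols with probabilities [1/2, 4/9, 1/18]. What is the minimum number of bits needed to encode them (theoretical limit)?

Entropy H = 1.2516 bits/symbol
Minimum bits = H × n = 1.2516 × 4274
= 5349.46 bits


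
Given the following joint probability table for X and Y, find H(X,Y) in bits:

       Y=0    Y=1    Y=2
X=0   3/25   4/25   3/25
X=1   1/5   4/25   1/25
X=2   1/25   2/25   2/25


H(X,Y) = -Σ p(x,y) log₂ p(x,y)
  p(0,0)=3/25: -0.1200 × log₂(0.1200) = 0.3671
  p(0,1)=4/25: -0.1600 × log₂(0.1600) = 0.4230
  p(0,2)=3/25: -0.1200 × log₂(0.1200) = 0.3671
  p(1,0)=1/5: -0.2000 × log₂(0.2000) = 0.4644
  p(1,1)=4/25: -0.1600 × log₂(0.1600) = 0.4230
  p(1,2)=1/25: -0.0400 × log₂(0.0400) = 0.1858
  p(2,0)=1/25: -0.0400 × log₂(0.0400) = 0.1858
  p(2,1)=2/25: -0.0800 × log₂(0.0800) = 0.2915
  p(2,2)=2/25: -0.0800 × log₂(0.0800) = 0.2915
H(X,Y) = 2.9991 bits


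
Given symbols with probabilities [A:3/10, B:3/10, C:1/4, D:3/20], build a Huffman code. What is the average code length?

Huffman tree construction:
Combine smallest probabilities repeatedly
Resulting codes:
  A: 10 (length 2)
  B: 11 (length 2)
  C: 01 (length 2)
  D: 00 (length 2)
Average length = Σ p(s) × length(s) = 2.0000 bits


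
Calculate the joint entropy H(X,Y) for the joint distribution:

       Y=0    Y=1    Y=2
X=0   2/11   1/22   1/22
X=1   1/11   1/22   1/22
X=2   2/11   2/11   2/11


H(X,Y) = -Σ p(x,y) log₂ p(x,y)
  p(0,0)=2/11: -0.1818 × log₂(0.1818) = 0.4472
  p(0,1)=1/22: -0.0455 × log₂(0.0455) = 0.2027
  p(0,2)=1/22: -0.0455 × log₂(0.0455) = 0.2027
  p(1,0)=1/11: -0.0909 × log₂(0.0909) = 0.3145
  p(1,1)=1/22: -0.0455 × log₂(0.0455) = 0.2027
  p(1,2)=1/22: -0.0455 × log₂(0.0455) = 0.2027
  p(2,0)=2/11: -0.1818 × log₂(0.1818) = 0.4472
  p(2,1)=2/11: -0.1818 × log₂(0.1818) = 0.4472
  p(2,2)=2/11: -0.1818 × log₂(0.1818) = 0.4472
H(X,Y) = 2.9140 bits


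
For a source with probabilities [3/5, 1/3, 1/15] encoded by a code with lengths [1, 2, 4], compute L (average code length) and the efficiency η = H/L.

Average length L = Σ p_i × l_i = 1.5333 bits
Entropy H = 1.2310 bits
Efficiency η = H/L × 100% = 80.28%


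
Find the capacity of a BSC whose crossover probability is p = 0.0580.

For BSC with error probability p:
C = 1 - H(p) where H(p) is binary entropy
H(0.0580) = -0.0580 × log₂(0.0580) - 0.9420 × log₂(0.9420)
H(p) = 0.3195
C = 1 - 0.3195 = 0.6805 bits/use


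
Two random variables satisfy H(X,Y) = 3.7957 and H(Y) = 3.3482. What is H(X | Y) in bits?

Chain rule: H(X,Y) = H(X|Y) + H(Y)
H(X|Y) = H(X,Y) - H(Y) = 3.7957 - 3.3482 = 0.4475 bits


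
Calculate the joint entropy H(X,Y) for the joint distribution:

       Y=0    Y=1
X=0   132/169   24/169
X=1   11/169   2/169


H(X,Y) = -Σ p(x,y) log₂ p(x,y)
  p(0,0)=132/169: -0.7811 × log₂(0.7811) = 0.2784
  p(0,1)=24/169: -0.1420 × log₂(0.1420) = 0.3999
  p(1,0)=11/169: -0.0651 × log₂(0.0651) = 0.2565
  p(1,1)=2/169: -0.0118 × log₂(0.0118) = 0.0758
H(X,Y) = 1.0106 bits


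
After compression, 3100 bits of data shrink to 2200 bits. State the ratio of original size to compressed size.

Compression ratio = Original / Compressed
= 3100 / 2200 = 1.41:1


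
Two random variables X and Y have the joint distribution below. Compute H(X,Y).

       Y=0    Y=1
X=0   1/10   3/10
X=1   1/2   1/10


H(X,Y) = -Σ p(x,y) log₂ p(x,y)
  p(0,0)=1/10: -0.1000 × log₂(0.1000) = 0.3322
  p(0,1)=3/10: -0.3000 × log₂(0.3000) = 0.5211
  p(1,0)=1/2: -0.5000 × log₂(0.5000) = 0.5000
  p(1,1)=1/10: -0.1000 × log₂(0.1000) = 0.3322
H(X,Y) = 1.6855 bits


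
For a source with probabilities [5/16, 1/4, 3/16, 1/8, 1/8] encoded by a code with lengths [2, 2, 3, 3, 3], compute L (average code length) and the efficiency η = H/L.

Average length L = Σ p_i × l_i = 2.4375 bits
Entropy H = 2.2272 bits
Efficiency η = H/L × 100% = 91.37%


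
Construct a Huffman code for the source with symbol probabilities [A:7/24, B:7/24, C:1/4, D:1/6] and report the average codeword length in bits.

Huffman tree construction:
Combine smallest probabilities repeatedly
Resulting codes:
  A: 10 (length 2)
  B: 11 (length 2)
  C: 01 (length 2)
  D: 00 (length 2)
Average length = Σ p(s) × length(s) = 2.0000 bits


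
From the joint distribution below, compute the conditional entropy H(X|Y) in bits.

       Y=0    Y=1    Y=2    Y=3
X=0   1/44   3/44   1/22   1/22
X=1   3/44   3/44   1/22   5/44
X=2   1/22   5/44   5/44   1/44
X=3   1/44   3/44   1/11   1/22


H(X|Y) = Σ_y p(y) H(X|Y=y)
  p(Y=0) = 7/44, H(X|Y=0) = 1.8424
  p(Y=1) = 7/22, H(X|Y=1) = 1.9592
  p(Y=2) = 13/44, H(X|Y=2) = 1.8843
  p(Y=3) = 5/22, H(X|Y=3) = 1.7610
H(X|Y) = 0.1591×1.8424 + 0.3182×1.9592 + 0.2955×1.8843 + 0.2273×1.7610 = 1.8734 bits


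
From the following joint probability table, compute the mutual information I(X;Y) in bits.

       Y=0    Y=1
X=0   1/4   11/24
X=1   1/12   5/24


H(X) = 0.8709, H(Y) = 0.9183, H(X,Y) = 1.7861
I(X;Y) = H(X) + H(Y) - H(X,Y) = 0.0031 bits


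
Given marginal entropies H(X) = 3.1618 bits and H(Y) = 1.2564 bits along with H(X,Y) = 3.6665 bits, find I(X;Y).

I(X;Y) = H(X) + H(Y) - H(X,Y)
I(X;Y) = 3.1618 + 1.2564 - 3.6665 = 0.7517 bits


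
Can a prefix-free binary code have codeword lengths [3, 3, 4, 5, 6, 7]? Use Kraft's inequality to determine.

Kraft inequality: Σ 2^(-l_i) ≤ 1 for prefix-free code
Calculating: 2^(-3) + 2^(-3) + 2^(-4) + 2^(-5) + 2^(-6) + 2^(-7)
= 0.125 + 0.125 + 0.0625 + 0.03125 + 0.015625 + 0.0078125
= 0.3672
Since 0.3672 ≤ 1, prefix-free code exists


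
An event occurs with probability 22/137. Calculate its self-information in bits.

Information content I(x) = -log₂(p(x))
I = -log₂(22/137) = -log₂(0.1606)
I = 2.6386 bits


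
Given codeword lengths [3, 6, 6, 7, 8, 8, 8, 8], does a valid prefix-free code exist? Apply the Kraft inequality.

Kraft inequality: Σ 2^(-l_i) ≤ 1 for prefix-free code
Calculating: 2^(-3) + 2^(-6) + 2^(-6) + 2^(-7) + 2^(-8) + 2^(-8) + 2^(-8) + 2^(-8)
= 0.125 + 0.015625 + 0.015625 + 0.0078125 + 0.00390625 + 0.00390625 + 0.00390625 + 0.00390625
= 0.1797
Since 0.1797 ≤ 1, prefix-free code exists


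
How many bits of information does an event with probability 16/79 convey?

Information content I(x) = -log₂(p(x))
I = -log₂(16/79) = -log₂(0.2025)
I = 2.3038 bits


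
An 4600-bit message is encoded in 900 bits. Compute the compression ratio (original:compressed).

Compression ratio = Original / Compressed
= 4600 / 900 = 5.11:1


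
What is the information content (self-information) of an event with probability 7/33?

Information content I(x) = -log₂(p(x))
I = -log₂(7/33) = -log₂(0.2121)
I = 2.2370 bits


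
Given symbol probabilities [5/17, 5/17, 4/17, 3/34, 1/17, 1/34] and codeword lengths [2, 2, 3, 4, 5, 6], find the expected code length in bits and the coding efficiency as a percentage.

Average length L = Σ p_i × l_i = 2.7059 bits
Entropy H = 2.2288 bits
Efficiency η = H/L × 100% = 82.37%


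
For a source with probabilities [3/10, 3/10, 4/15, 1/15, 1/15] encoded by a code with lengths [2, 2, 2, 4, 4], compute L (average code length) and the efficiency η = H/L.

Average length L = Σ p_i × l_i = 2.2667 bits
Entropy H = 2.0716 bits
Efficiency η = H/L × 100% = 91.39%


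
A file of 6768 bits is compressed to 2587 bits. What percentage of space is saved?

Space savings = (1 - Compressed/Original) × 100%
= (1 - 2587/6768) × 100%
= 61.78%


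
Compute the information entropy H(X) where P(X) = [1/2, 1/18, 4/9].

H(X) = -Σ p(x) log₂ p(x)
  -1/2 × log₂(1/2) = 0.5000
  -1/18 × log₂(1/18) = 0.2317
  -4/9 × log₂(4/9) = 0.5200
H(X) = 1.2516 bits


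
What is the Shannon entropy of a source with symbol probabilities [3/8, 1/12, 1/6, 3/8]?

H(X) = -Σ p(x) log₂ p(x)
  -3/8 × log₂(3/8) = 0.5306
  -1/12 × log₂(1/12) = 0.2987
  -1/6 × log₂(1/6) = 0.4308
  -3/8 × log₂(3/8) = 0.5306
H(X) = 1.7909 bits


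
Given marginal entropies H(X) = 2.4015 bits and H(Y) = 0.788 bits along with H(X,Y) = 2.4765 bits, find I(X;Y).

I(X;Y) = H(X) + H(Y) - H(X,Y)
I(X;Y) = 2.4015 + 0.788 - 2.4765 = 0.713 bits


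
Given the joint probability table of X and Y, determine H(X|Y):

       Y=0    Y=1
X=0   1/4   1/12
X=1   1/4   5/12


H(X|Y) = Σ_y p(y) H(X|Y=y)
  p(Y=0) = 1/2, H(X|Y=0) = 1.0000
  p(Y=1) = 1/2, H(X|Y=1) = 0.6500
H(X|Y) = 0.5000×1.0000 + 0.5000×0.6500 = 0.8250 bits


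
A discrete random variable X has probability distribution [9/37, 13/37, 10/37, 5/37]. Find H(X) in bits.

H(X) = -Σ p(x) log₂ p(x)
  -9/37 × log₂(9/37) = 0.4961
  -13/37 × log₂(13/37) = 0.5302
  -10/37 × log₂(10/37) = 0.5101
  -5/37 × log₂(5/37) = 0.3902
H(X) = 1.9266 bits


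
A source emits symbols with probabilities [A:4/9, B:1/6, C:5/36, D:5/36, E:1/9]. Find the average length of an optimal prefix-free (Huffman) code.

Huffman tree construction:
Combine smallest probabilities repeatedly
Resulting codes:
  A: 0 (length 1)
  B: 111 (length 3)
  C: 101 (length 3)
  D: 110 (length 3)
  E: 100 (length 3)
Average length = Σ p(s) × length(s) = 2.1111 bits


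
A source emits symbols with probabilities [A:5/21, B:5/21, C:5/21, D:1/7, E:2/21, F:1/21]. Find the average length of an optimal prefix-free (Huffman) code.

Huffman tree construction:
Combine smallest probabilities repeatedly
Resulting codes:
  A: 00 (length 2)
  B: 01 (length 2)
  C: 10 (length 2)
  D: 110 (length 3)
  E: 1111 (length 4)
  F: 1110 (length 4)
Average length = Σ p(s) × length(s) = 2.4286 bits


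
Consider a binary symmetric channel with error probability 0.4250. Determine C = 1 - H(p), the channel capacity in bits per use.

For BSC with error probability p:
C = 1 - H(p) where H(p) is binary entropy
H(0.4250) = -0.4250 × log₂(0.4250) - 0.5750 × log₂(0.5750)
H(p) = 0.9837
C = 1 - 0.9837 = 0.0163 bits/use


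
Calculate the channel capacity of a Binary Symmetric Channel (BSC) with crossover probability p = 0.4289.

For BSC with error probability p:
C = 1 - H(p) where H(p) is binary entropy
H(0.4289) = -0.4289 × log₂(0.4289) - 0.5711 × log₂(0.5711)
H(p) = 0.9854
C = 1 - 0.9854 = 0.0146 bits/use


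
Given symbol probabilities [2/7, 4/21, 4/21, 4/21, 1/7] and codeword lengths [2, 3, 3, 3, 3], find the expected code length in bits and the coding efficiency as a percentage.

Average length L = Σ p_i × l_i = 2.7143 bits
Entropy H = 2.2845 bits
Efficiency η = H/L × 100% = 84.16%


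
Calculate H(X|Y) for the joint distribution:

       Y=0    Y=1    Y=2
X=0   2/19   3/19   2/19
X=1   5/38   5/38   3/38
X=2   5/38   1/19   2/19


H(X|Y) = Σ_y p(y) H(X|Y=y)
  p(Y=0) = 7/19, H(X|Y=0) = 1.5774
  p(Y=1) = 13/38, H(X|Y=1) = 1.4605
  p(Y=2) = 11/38, H(X|Y=2) = 1.5726
H(X|Y) = 0.3684×1.5774 + 0.3421×1.4605 + 0.2895×1.5726 = 1.5360 bits


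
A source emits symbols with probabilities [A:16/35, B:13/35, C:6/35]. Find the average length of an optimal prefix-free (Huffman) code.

Huffman tree construction:
Combine smallest probabilities repeatedly
Resulting codes:
  A: 0 (length 1)
  B: 11 (length 2)
  C: 10 (length 2)
Average length = Σ p(s) × length(s) = 1.5429 bits


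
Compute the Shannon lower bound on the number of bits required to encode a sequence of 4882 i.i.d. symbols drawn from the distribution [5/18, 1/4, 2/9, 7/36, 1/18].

Entropy H = 2.1866 bits/symbol
Minimum bits = H × n = 2.1866 × 4882
= 10674.93 bits


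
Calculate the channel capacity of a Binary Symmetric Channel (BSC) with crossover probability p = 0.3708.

For BSC with error probability p:
C = 1 - H(p) where H(p) is binary entropy
H(0.3708) = -0.3708 × log₂(0.3708) - 0.6292 × log₂(0.6292)
H(p) = 0.9513
C = 1 - 0.9513 = 0.0487 bits/use


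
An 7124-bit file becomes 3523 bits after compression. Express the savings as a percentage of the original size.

Space savings = (1 - Compressed/Original) × 100%
= (1 - 3523/7124) × 100%
= 50.55%


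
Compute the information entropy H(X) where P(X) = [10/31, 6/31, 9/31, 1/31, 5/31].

H(X) = -Σ p(x) log₂ p(x)
  -10/31 × log₂(10/31) = 0.5265
  -6/31 × log₂(6/31) = 0.4586
  -9/31 × log₂(9/31) = 0.5180
  -1/31 × log₂(1/31) = 0.1598
  -5/31 × log₂(5/31) = 0.4246
H(X) = 2.0875 bits


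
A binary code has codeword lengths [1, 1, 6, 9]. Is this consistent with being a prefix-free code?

Kraft inequality: Σ 2^(-l_i) ≤ 1 for prefix-free code
Calculating: 2^(-1) + 2^(-1) + 2^(-6) + 2^(-9)
= 0.5 + 0.5 + 0.015625 + 0.001953125
= 1.0176
Since 1.0176 > 1, prefix-free code does not exist


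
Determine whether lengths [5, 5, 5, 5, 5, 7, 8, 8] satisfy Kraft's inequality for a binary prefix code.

Kraft inequality: Σ 2^(-l_i) ≤ 1 for prefix-free code
Calculating: 2^(-5) + 2^(-5) + 2^(-5) + 2^(-5) + 2^(-5) + 2^(-7) + 2^(-8) + 2^(-8)
= 0.03125 + 0.03125 + 0.03125 + 0.03125 + 0.03125 + 0.0078125 + 0.00390625 + 0.00390625
= 0.1719
Since 0.1719 ≤ 1, prefix-free code exists


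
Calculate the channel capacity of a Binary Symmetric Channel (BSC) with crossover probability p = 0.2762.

For BSC with error probability p:
C = 1 - H(p) where H(p) is binary entropy
H(0.2762) = -0.2762 × log₂(0.2762) - 0.7238 × log₂(0.7238)
H(p) = 0.8502
C = 1 - 0.8502 = 0.1498 bits/use


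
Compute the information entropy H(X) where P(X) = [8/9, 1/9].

H(X) = -Σ p(x) log₂ p(x)
  -8/9 × log₂(8/9) = 0.1510
  -1/9 × log₂(1/9) = 0.3522
H(X) = 0.5033 bits


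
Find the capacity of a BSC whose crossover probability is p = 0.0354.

For BSC with error probability p:
C = 1 - H(p) where H(p) is binary entropy
H(0.0354) = -0.0354 × log₂(0.0354) - 0.9646 × log₂(0.9646)
H(p) = 0.2208
C = 1 - 0.2208 = 0.7792 bits/use


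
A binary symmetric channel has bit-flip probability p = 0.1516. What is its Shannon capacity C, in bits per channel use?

For BSC with error probability p:
C = 1 - H(p) where H(p) is binary entropy
H(0.1516) = -0.1516 × log₂(0.1516) - 0.8484 × log₂(0.8484)
H(p) = 0.6138
C = 1 - 0.6138 = 0.3862 bits/use


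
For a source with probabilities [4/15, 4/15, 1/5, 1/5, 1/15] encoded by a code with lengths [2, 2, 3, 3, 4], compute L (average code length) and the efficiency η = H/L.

Average length L = Σ p_i × l_i = 2.5333 bits
Entropy H = 2.2062 bits
Efficiency η = H/L × 100% = 87.09%


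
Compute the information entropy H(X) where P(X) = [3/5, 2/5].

H(X) = -Σ p(x) log₂ p(x)
  -3/5 × log₂(3/5) = 0.4422
  -2/5 × log₂(2/5) = 0.5288
H(X) = 0.9710 bits


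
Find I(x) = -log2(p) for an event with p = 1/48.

Information content I(x) = -log₂(p(x))
I = -log₂(1/48) = -log₂(0.0208)
I = 5.5850 bits


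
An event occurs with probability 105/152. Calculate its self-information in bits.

Information content I(x) = -log₂(p(x))
I = -log₂(105/152) = -log₂(0.6908)
I = 0.5337 bits


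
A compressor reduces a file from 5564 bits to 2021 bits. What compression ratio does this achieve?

Compression ratio = Original / Compressed
= 5564 / 2021 = 2.75:1


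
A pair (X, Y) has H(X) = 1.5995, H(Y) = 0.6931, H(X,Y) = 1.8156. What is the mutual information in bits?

I(X;Y) = H(X) + H(Y) - H(X,Y)
I(X;Y) = 1.5995 + 0.6931 - 1.8156 = 0.477 bits


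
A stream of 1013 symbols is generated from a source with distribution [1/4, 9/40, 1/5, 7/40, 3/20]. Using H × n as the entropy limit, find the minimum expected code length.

Entropy H = 2.2992 bits/symbol
Minimum bits = H × n = 2.2992 × 1013
= 2329.07 bits


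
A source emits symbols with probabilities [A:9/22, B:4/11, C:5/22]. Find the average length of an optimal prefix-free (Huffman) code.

Huffman tree construction:
Combine smallest probabilities repeatedly
Resulting codes:
  A: 0 (length 1)
  B: 11 (length 2)
  C: 10 (length 2)
Average length = Σ p(s) × length(s) = 1.5909 bits


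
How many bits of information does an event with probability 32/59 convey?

Information content I(x) = -log₂(p(x))
I = -log₂(32/59) = -log₂(0.5424)
I = 0.8826 bits


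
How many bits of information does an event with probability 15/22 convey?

Information content I(x) = -log₂(p(x))
I = -log₂(15/22) = -log₂(0.6818)
I = 0.5525 bits


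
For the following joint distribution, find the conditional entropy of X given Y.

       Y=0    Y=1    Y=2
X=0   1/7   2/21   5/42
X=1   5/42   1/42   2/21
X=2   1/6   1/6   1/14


H(X|Y) = Σ_y p(y) H(X|Y=y)
  p(Y=0) = 3/7, H(X|Y=0) = 1.5715
  p(Y=1) = 2/7, H(X|Y=1) = 1.2807
  p(Y=2) = 2/7, H(X|Y=2) = 1.5546
H(X|Y) = 0.4286×1.5715 + 0.2857×1.2807 + 0.2857×1.5546 = 1.4836 bits


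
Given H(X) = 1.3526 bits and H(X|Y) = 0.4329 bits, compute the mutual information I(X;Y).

I(X;Y) = H(X) - H(X|Y)
I(X;Y) = 1.3526 - 0.4329 = 0.9197 bits


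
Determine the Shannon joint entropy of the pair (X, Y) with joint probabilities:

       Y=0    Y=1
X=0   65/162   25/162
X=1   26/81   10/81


H(X,Y) = -Σ p(x,y) log₂ p(x,y)
  p(0,0)=65/162: -0.4012 × log₂(0.4012) = 0.5286
  p(0,1)=25/162: -0.1543 × log₂(0.1543) = 0.4160
  p(1,0)=26/81: -0.3210 × log₂(0.3210) = 0.5262
  p(1,1)=10/81: -0.1235 × log₂(0.1235) = 0.3726
H(X,Y) = 1.8435 bits


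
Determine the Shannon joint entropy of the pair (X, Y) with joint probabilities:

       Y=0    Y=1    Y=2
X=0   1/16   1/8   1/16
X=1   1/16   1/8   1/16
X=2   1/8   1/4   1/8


H(X,Y) = -Σ p(x,y) log₂ p(x,y)
  p(0,0)=1/16: -0.0625 × log₂(0.0625) = 0.2500
  p(0,1)=1/8: -0.1250 × log₂(0.1250) = 0.3750
  p(0,2)=1/16: -0.0625 × log₂(0.0625) = 0.2500
  p(1,0)=1/16: -0.0625 × log₂(0.0625) = 0.2500
  p(1,1)=1/8: -0.1250 × log₂(0.1250) = 0.3750
  p(1,2)=1/16: -0.0625 × log₂(0.0625) = 0.2500
  p(2,0)=1/8: -0.1250 × log₂(0.1250) = 0.3750
  p(2,1)=1/4: -0.2500 × log₂(0.2500) = 0.5000
  p(2,2)=1/8: -0.1250 × log₂(0.1250) = 0.3750
H(X,Y) = 3.0000 bits


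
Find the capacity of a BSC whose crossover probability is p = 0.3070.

For BSC with error probability p:
C = 1 - H(p) where H(p) is binary entropy
H(0.3070) = -0.3070 × log₂(0.3070) - 0.6930 × log₂(0.6930)
H(p) = 0.8897
C = 1 - 0.8897 = 0.1103 bits/use


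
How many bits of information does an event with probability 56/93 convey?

Information content I(x) = -log₂(p(x))
I = -log₂(56/93) = -log₂(0.6022)
I = 0.7318 bits


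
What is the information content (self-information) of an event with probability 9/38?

Information content I(x) = -log₂(p(x))
I = -log₂(9/38) = -log₂(0.2368)
I = 2.0780 bits


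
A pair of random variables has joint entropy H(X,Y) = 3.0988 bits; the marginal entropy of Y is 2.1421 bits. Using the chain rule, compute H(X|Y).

Chain rule: H(X,Y) = H(X|Y) + H(Y)
H(X|Y) = H(X,Y) - H(Y) = 3.0988 - 2.1421 = 0.9567 bits


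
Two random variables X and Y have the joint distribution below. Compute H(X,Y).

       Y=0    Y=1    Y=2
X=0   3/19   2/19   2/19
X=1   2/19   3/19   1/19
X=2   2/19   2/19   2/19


H(X,Y) = -Σ p(x,y) log₂ p(x,y)
  p(0,0)=3/19: -0.1579 × log₂(0.1579) = 0.4205
  p(0,1)=2/19: -0.1053 × log₂(0.1053) = 0.3419
  p(0,2)=2/19: -0.1053 × log₂(0.1053) = 0.3419
  p(1,0)=2/19: -0.1053 × log₂(0.1053) = 0.3419
  p(1,1)=3/19: -0.1579 × log₂(0.1579) = 0.4205
  p(1,2)=1/19: -0.0526 × log₂(0.0526) = 0.2236
  p(2,0)=2/19: -0.1053 × log₂(0.1053) = 0.3419
  p(2,1)=2/19: -0.1053 × log₂(0.1053) = 0.3419
  p(2,2)=2/19: -0.1053 × log₂(0.1053) = 0.3419
H(X,Y) = 3.1158 bits


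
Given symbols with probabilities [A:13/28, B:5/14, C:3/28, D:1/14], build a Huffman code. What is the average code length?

Huffman tree construction:
Combine smallest probabilities repeatedly
Resulting codes:
  A: 0 (length 1)
  B: 11 (length 2)
  C: 101 (length 3)
  D: 100 (length 3)
Average length = Σ p(s) × length(s) = 1.7143 bits


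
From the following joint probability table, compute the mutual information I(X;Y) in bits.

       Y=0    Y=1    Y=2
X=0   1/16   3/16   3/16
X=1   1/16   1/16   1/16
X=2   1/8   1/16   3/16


H(X) = 1.5052, H(Y) = 1.5462, H(X,Y) = 2.9835
I(X;Y) = H(X) + H(Y) - H(X,Y) = 0.0680 bits


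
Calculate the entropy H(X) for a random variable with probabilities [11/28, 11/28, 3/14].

H(X) = -Σ p(x) log₂ p(x)
  -11/28 × log₂(11/28) = 0.5295
  -11/28 × log₂(11/28) = 0.5295
  -3/14 × log₂(3/14) = 0.4762
H(X) = 1.5353 bits


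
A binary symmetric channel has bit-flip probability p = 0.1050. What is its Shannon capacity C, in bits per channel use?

For BSC with error probability p:
C = 1 - H(p) where H(p) is binary entropy
H(0.1050) = -0.1050 × log₂(0.1050) - 0.8950 × log₂(0.8950)
H(p) = 0.4846
C = 1 - 0.4846 = 0.5154 bits/use


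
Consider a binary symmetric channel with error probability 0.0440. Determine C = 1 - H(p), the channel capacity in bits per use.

For BSC with error probability p:
C = 1 - H(p) where H(p) is binary entropy
H(0.0440) = -0.0440 × log₂(0.0440) - 0.9560 × log₂(0.9560)
H(p) = 0.2603
C = 1 - 0.2603 = 0.7397 bits/use


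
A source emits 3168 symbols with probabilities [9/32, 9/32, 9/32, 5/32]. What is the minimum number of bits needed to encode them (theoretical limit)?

Entropy H = 1.9626 bits/symbol
Minimum bits = H × n = 1.9626 × 3168
= 6217.44 bits


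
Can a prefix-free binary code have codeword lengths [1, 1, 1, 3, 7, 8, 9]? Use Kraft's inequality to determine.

Kraft inequality: Σ 2^(-l_i) ≤ 1 for prefix-free code
Calculating: 2^(-1) + 2^(-1) + 2^(-1) + 2^(-3) + 2^(-7) + 2^(-8) + 2^(-9)
= 0.5 + 0.5 + 0.5 + 0.125 + 0.0078125 + 0.00390625 + 0.001953125
= 1.6387
Since 1.6387 > 1, prefix-free code does not exist


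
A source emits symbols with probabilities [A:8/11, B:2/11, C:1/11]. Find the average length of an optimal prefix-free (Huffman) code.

Huffman tree construction:
Combine smallest probabilities repeatedly
Resulting codes:
  A: 1 (length 1)
  B: 01 (length 2)
  C: 00 (length 2)
Average length = Σ p(s) × length(s) = 1.2727 bits


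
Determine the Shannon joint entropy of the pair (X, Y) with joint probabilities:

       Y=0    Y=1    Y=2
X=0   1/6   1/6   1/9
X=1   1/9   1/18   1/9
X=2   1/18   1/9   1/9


H(X,Y) = -Σ p(x,y) log₂ p(x,y)
  p(0,0)=1/6: -0.1667 × log₂(0.1667) = 0.4308
  p(0,1)=1/6: -0.1667 × log₂(0.1667) = 0.4308
  p(0,2)=1/9: -0.1111 × log₂(0.1111) = 0.3522
  p(1,0)=1/9: -0.1111 × log₂(0.1111) = 0.3522
  p(1,1)=1/18: -0.0556 × log₂(0.0556) = 0.2317
  p(1,2)=1/9: -0.1111 × log₂(0.1111) = 0.3522
  p(2,0)=1/18: -0.0556 × log₂(0.0556) = 0.2317
  p(2,1)=1/9: -0.1111 × log₂(0.1111) = 0.3522
  p(2,2)=1/9: -0.1111 × log₂(0.1111) = 0.3522
H(X,Y) = 3.0860 bits


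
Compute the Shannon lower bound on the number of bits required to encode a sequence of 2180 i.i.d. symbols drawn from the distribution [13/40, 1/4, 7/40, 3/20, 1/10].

Entropy H = 2.2098 bits/symbol
Minimum bits = H × n = 2.2098 × 2180
= 4817.30 bits


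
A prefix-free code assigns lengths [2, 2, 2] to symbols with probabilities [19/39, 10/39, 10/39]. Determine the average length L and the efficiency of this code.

Average length L = Σ p_i × l_i = 2.0000 bits
Entropy H = 1.5123 bits
Efficiency η = H/L × 100% = 75.62%


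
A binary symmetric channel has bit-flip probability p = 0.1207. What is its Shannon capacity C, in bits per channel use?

For BSC with error probability p:
C = 1 - H(p) where H(p) is binary entropy
H(0.1207) = -0.1207 × log₂(0.1207) - 0.8793 × log₂(0.8793)
H(p) = 0.5314
C = 1 - 0.5314 = 0.4686 bits/use


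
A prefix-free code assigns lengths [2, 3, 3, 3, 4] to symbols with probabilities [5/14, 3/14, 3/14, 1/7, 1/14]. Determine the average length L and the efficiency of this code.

Average length L = Σ p_i × l_i = 2.7143 bits
Entropy H = 2.1560 bits
Efficiency η = H/L × 100% = 79.43%


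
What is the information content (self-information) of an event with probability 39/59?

Information content I(x) = -log₂(p(x))
I = -log₂(39/59) = -log₂(0.6610)
I = 0.5972 bits


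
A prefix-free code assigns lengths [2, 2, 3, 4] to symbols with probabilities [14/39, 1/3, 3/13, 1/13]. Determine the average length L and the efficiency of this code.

Average length L = Σ p_i × l_i = 2.3846 bits
Entropy H = 1.8317 bits
Efficiency η = H/L × 100% = 76.81%


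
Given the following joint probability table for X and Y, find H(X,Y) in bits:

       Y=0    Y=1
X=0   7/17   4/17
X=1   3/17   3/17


H(X,Y) = -Σ p(x,y) log₂ p(x,y)
  p(0,0)=7/17: -0.4118 × log₂(0.4118) = 0.5271
  p(0,1)=4/17: -0.2353 × log₂(0.2353) = 0.4912
  p(1,0)=3/17: -0.1765 × log₂(0.1765) = 0.4416
  p(1,1)=3/17: -0.1765 × log₂(0.1765) = 0.4416
H(X,Y) = 1.9015 bits


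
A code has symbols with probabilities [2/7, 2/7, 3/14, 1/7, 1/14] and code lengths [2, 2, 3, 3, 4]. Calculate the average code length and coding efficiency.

Average length L = Σ p_i × l_i = 2.5000 bits
Entropy H = 2.1820 bits
Efficiency η = H/L × 100% = 87.28%


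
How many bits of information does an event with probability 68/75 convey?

Information content I(x) = -log₂(p(x))
I = -log₂(68/75) = -log₂(0.9067)
I = 0.1414 bits


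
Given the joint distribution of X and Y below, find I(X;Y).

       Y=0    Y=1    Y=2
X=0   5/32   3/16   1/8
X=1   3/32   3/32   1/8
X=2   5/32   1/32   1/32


H(X) = 1.5164, H(Y) = 1.5671, H(X,Y) = 2.9925
I(X;Y) = H(X) + H(Y) - H(X,Y) = 0.0909 bits
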